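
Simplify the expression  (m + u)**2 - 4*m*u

(m - u)**2

After expansion: m**2 - 2*m*u + u**2 — a perfect-square trinomial.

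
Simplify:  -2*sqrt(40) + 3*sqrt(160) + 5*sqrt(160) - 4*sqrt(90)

16*sqrt(10)

2*sqrt(40) = 4*sqrt(10); 3*sqrt(160) = 12*sqrt(10); 5*sqrt(160) = 20*sqrt(10); 4*sqrt(90) = 12*sqrt(10)
Combine: (-4 + 12 + 20 - 12)·sqrt(10) = 16*sqrt(10)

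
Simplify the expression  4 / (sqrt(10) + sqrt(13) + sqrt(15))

(-5*sqrt(78) + 4*sqrt(15) + 6*sqrt(13) + 9*sqrt(10))/57

Group as (sqrt(10) + sqrt(15)) + sqrt(13); multiply by (sqrt(10) + sqrt(15)) - sqrt(13), then rationalise the remaining surd.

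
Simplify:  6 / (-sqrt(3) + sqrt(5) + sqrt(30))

(-42*sqrt(5) - 45*sqrt(2) + 48*sqrt(3) + 33*sqrt(30))/106

Group as (sqrt(5) + sqrt(30)) - sqrt(3); multiply by (sqrt(5) + sqrt(30)) + sqrt(3), then rationalise the remaining surd.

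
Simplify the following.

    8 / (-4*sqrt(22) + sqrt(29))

(-32*sqrt(22) - 8*sqrt(29))/323

Multiply numerator and denominator by sqrt(29) + 4*sqrt(22).
Denominator becomes -323; numerator becomes 8*sqrt(29) + 32*sqrt(22).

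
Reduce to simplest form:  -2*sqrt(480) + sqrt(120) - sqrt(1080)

-12*sqrt(30)

2*sqrt(480) = 8*sqrt(30); sqrt(120) = 2*sqrt(30); sqrt(1080) = 6*sqrt(30)
Combine: (-8 + 2 - 6)·sqrt(30) = -12*sqrt(30)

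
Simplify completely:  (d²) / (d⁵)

d^(-3)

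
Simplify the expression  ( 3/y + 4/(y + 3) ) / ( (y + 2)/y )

(7*y + 9)/(y**2 + 5*y + 6)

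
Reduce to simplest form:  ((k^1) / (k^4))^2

Inside the bracket: (k^-3)
Raise to the power 2: (k^-6)

k^(-6)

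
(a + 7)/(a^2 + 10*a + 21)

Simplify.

Factor: a^2 + 10*a + 21 = (a + 3)*(a + 7)
Cancel the common factor (a + 7).

1/(a + 3)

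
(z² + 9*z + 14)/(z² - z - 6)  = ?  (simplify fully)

Factor: z² + 9*z + 14 = (z + 2)·(z + 7);  z² - z - 6 = (z - 3)·(z + 2)
Cancel the common factor (z + 2).

(z + 7)/(z - 3)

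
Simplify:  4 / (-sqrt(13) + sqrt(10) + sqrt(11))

Group as (sqrt(10) + sqrt(11)) - sqrt(13); multiply by (sqrt(10) + sqrt(11)) + sqrt(13), then rationalise the remaining surd.

(-4*sqrt(13) + 6*sqrt(11) + 7*sqrt(10) + sqrt(1430))/47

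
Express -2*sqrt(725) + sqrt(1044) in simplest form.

-4*sqrt(29)

2*sqrt(725) = 10*sqrt(29); sqrt(1044) = 6*sqrt(29)
Combine: (-10 + 6)·sqrt(29) = -4*sqrt(29)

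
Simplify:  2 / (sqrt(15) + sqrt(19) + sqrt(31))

Group as (sqrt(15) + sqrt(19)) + sqrt(31); multiply by (sqrt(15) + sqrt(19)) - sqrt(31), then rationalise the remaining surd.

(-4*sqrt(8835) + 6*sqrt(31) + 54*sqrt(19) + 70*sqrt(15))/1131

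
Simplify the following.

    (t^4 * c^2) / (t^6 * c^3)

Quotient: (t^-2) * (c^-1)

1/(c*t^2)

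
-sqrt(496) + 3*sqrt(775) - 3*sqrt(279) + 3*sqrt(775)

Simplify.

17*sqrt(31)

sqrt(496) = 4*sqrt(31); 3*sqrt(775) = 15*sqrt(31); 3*sqrt(279) = 9*sqrt(31); 3*sqrt(775) = 15*sqrt(31)
Combine: (-4 + 15 - 9 + 15)·sqrt(31) = 17*sqrt(31)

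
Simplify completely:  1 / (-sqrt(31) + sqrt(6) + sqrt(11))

Group as (sqrt(6) + sqrt(11)) - sqrt(31); multiply by (sqrt(6) + sqrt(11)) + sqrt(31), then rationalise the remaining surd.

(7*sqrt(31) + 13*sqrt(11) + 18*sqrt(6) + sqrt(2046))/34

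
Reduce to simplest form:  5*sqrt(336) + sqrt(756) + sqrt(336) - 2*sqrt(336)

5*sqrt(336) = 20*sqrt(21); sqrt(756) = 6*sqrt(21); sqrt(336) = 4*sqrt(21); 2*sqrt(336) = 8*sqrt(21)
Combine: (20 + 6 + 4 - 8)·sqrt(21) = 22*sqrt(21)

22*sqrt(21)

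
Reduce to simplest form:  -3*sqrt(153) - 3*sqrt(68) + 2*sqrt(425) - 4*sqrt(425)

3*sqrt(153) = 9*sqrt(17); 3*sqrt(68) = 6*sqrt(17); 2*sqrt(425) = 10*sqrt(17); 4*sqrt(425) = 20*sqrt(17)
Combine: (-9 - 6 + 10 - 20)·sqrt(17) = -25*sqrt(17)

-25*sqrt(17)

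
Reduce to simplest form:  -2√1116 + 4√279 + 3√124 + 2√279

12*√31

2√1116 = 12*√31; 4√279 = 12*√31; 3√124 = 6*√31; 2√279 = 6*√31
Combine: (-12 + 12 + 6 + 6)·√31 = 12*√31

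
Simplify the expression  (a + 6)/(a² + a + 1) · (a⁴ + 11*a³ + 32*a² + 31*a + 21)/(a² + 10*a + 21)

a + 6

Factor: a⁴ + 11*a³ + 32*a² + 31*a + 21 = (a² + a + 1)·(a + 7)·(a + 3);  a² + 10*a + 21 = (a + 3)·(a + 7)
Cancel the common factors (a² + a + 1), (a + 7), (a + 3).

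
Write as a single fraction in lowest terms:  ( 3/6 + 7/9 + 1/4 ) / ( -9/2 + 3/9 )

-11/30

Numerator: 3/6 + 7/9 + 1/4 = 55/36
Denominator: -9/2 + 3/9 = -25/6
Divide: (55/36) · (-6/25) = -11/30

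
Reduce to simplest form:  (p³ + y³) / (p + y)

p² - p*y + y²

Factor as (a+b)(a^2-ab+b^2) with a=p, b=y.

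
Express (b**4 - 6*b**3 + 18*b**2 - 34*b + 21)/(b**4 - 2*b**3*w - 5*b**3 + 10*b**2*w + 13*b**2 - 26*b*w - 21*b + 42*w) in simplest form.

(-b + 1)/(-b + 2*w)

Factor: b**4 - 6*b**3 + 18*b**2 - 34*b + 21 = (b**2 - 2*b + 7)*(b - 3)*(b - 1);  b**4 - 2*b**3*w - 5*b**3 + 10*b**2*w + 13*b**2 - 26*b*w - 21*b + 42*w = (b - 3)*(b - 2*w)*(b**2 - 2*b + 7)
Cancel the common factors (b**2 - 2*b + 7), (b - 3).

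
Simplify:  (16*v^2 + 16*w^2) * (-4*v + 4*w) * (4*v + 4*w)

-256*v^4 + 256*w^4

((4*w)+(4*v))((4*w)-(4*v)) = -16*v^2 + 16*w^2; continue pairing.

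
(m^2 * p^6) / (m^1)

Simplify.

m*p^6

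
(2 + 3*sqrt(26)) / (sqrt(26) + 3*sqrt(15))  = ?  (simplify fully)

Multiply numerator and denominator by -3*sqrt(15) + sqrt(26).
Denominator becomes -109; numerator becomes -9*sqrt(390) - 6*sqrt(15) + 2*sqrt(26) + 78.

(-78 - 2*sqrt(26) + 6*sqrt(15) + 9*sqrt(390))/109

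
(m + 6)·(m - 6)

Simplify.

Product of conjugates: (P+Q)(P-Q) = P^2 - Q^2.

m² - 36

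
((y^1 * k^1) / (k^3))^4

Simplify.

Inside the bracket: y^1 * (k^-2)
Raise to the power 4: y^4 * (k^-8)

y^4/k^8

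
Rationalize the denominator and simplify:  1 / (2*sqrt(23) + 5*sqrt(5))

(-2*sqrt(23) + 5*sqrt(5))/33

Multiply numerator and denominator by -2*sqrt(23) + 5*sqrt(5).
Denominator becomes 33; numerator becomes -2*sqrt(23) + 5*sqrt(5).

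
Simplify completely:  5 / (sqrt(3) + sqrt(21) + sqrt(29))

(-30*sqrt(203) - 25*sqrt(29) + 55*sqrt(21) + 235*sqrt(3))/227

Group as (sqrt(21) + sqrt(29)) + sqrt(3); multiply by (sqrt(21) + sqrt(29)) - sqrt(3), then rationalise the remaining surd.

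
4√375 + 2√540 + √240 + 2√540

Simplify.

4√375 = 20*√15; 2√540 = 12*√15; √240 = 4*√15; 2√540 = 12*√15
Combine: (20 + 12 + 4 + 12)·√15 = 48*√15

48*√15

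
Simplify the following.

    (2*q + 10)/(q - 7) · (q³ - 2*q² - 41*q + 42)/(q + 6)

2*q² + 8*q - 10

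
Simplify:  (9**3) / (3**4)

9**3 = 3**6; 3**4 = 3**4
Combine exponents: 3**2

3**2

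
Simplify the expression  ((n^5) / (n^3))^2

n^4

Inside the bracket: n^2
Raise to the power 2: n^4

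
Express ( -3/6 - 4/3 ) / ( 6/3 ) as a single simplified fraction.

Numerator: -3/6 - 4/3 = -11/6
Denominator: 6/3 = 2
Divide: (-11/6) · (1/2) = -11/12

-11/12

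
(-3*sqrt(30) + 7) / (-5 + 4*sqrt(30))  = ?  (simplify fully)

Multiply numerator and denominator by -4*sqrt(30) - 5.
Denominator becomes -455; numerator becomes -13*sqrt(30) + 325.

(-25 + sqrt(30))/35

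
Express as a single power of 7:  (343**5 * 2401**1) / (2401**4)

343**5 = 7**15; 2401**1 = 7**4; 2401**4 = 7**16
Combine exponents: 7**3

7**3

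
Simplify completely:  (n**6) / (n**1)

Quotient: n**5

n**5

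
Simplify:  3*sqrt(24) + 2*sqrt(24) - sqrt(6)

3*sqrt(24) = 6*sqrt(6); 2*sqrt(24) = 4*sqrt(6); sqrt(6) = sqrt(6)
Combine: (6 + 4 - 1)·sqrt(6) = 9*sqrt(6)

9*sqrt(6)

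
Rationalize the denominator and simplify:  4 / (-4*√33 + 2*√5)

(-4*√33 - 2*√5)/127

Multiply numerator and denominator by 2*√5 + 4*√33.
Denominator becomes -508; numerator becomes 8*√5 + 16*√33.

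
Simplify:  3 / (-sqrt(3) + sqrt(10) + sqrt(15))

(-33*sqrt(3) - 3*sqrt(15) + 12*sqrt(10) + 45*sqrt(2))/58

Group as (sqrt(10) + sqrt(15)) - sqrt(3); multiply by (sqrt(10) + sqrt(15)) + sqrt(3), then rationalise the remaining surd.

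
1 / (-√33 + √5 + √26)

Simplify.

(√33 + 6*√26 + 27*√5 + √4290)/258

Group as (√5 + √26) - √33; multiply by (√5 + √26) + √33, then rationalise the remaining surd.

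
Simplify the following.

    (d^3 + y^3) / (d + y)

d^2 - d*y + y^2

Factor as (a+b)(a^2-ab+b^2) with a=d, b=y.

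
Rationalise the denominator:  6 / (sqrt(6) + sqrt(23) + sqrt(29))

(-sqrt(4002) + 6*sqrt(23) + 23*sqrt(6))/46

Group as (sqrt(6) + sqrt(29)) + sqrt(23); multiply by (sqrt(6) + sqrt(29)) - sqrt(23), then rationalise the remaining surd.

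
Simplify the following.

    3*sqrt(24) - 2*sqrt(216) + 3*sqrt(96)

3*sqrt(24) = 6*sqrt(6); 2*sqrt(216) = 12*sqrt(6); 3*sqrt(96) = 12*sqrt(6)
Combine: (6 - 12 + 12)·sqrt(6) = 6*sqrt(6)

6*sqrt(6)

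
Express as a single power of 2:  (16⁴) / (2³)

16⁴ = 2^16; 2³ = 2^3
Combine exponents: 2^13

2^13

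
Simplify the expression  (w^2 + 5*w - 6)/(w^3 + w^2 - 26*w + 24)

1/(w - 4)

Factor: w^2 + 5*w - 6 = (w + 6)*(w - 1);  w^3 + w^2 - 26*w + 24 = (w + 6)*(w - 1)*(w - 4)
Cancel the common factors (w - 1), (w + 6).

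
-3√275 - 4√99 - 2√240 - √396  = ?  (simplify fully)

3√275 = 15*√11; 4√99 = 12*√11; 2√240 = 8*√15; √396 = 6*√11

-33*√11 - 8*√15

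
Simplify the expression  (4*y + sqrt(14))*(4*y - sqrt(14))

Product of conjugates: (P+Q)(P-Q) = P^2 - Q^2.

16*y^2 - 14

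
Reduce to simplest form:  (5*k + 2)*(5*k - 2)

(5*k)**2 - (2)**2 = 25*k**2 - 4.

25*k**2 - 4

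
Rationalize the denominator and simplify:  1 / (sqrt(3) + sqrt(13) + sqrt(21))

Group as (sqrt(13) + sqrt(21)) + sqrt(3); multiply by (sqrt(13) + sqrt(21)) - sqrt(3), then rationalise the remaining surd.

(-6*sqrt(91) - 5*sqrt(21) + 11*sqrt(13) + 31*sqrt(3))/131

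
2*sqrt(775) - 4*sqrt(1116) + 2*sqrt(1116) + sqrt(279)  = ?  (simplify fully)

2*sqrt(775) = 10*sqrt(31); 4*sqrt(1116) = 24*sqrt(31); 2*sqrt(1116) = 12*sqrt(31); sqrt(279) = 3*sqrt(31)
Combine: (10 - 24 + 12 + 3)·sqrt(31) = sqrt(31)

sqrt(31)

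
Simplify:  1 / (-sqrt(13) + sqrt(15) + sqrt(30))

Group as (sqrt(15) + sqrt(30)) - sqrt(13); multiply by (sqrt(15) + sqrt(30)) + sqrt(13), then rationalise the remaining surd.

(-16*sqrt(13) - sqrt(30) + 14*sqrt(15) + 15*sqrt(26))/388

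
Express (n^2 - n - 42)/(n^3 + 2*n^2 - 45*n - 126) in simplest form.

1/(n + 3)

Factor: n^2 - n - 42 = (n + 6)*(n - 7);  n^3 + 2*n^2 - 45*n - 126 = (n + 6)*(n + 3)*(n - 7)
Cancel the common factors (n - 7), (n + 6).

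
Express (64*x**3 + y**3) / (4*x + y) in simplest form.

16*x**2 - 4*x*y + y**2

Apply the sum-of-cubes factorisation and cancel (4*x + y).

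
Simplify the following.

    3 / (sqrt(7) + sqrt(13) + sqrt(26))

Group as (sqrt(7) + sqrt(13)) + sqrt(26); multiply by (sqrt(7) + sqrt(13)) - sqrt(26), then rationalise the remaining surd.

(-39*sqrt(14) - 9*sqrt(26) + 30*sqrt(13) + 48*sqrt(7))/164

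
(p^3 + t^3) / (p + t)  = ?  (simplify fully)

p^2 - p*t + t^2

Apply the sum-of-cubes factorisation and cancel (p + t).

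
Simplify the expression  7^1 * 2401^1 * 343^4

7^1 = 7^1; 2401^1 = 7^4; 343^4 = 7^12
Combine exponents: 7^17

7^17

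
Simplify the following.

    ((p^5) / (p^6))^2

Inside the bracket: (p^-1)
Raise to the power 2: (p^-2)

p^(-2)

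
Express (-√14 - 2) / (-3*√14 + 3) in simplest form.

(3*√14 + 16)/39

Multiply numerator and denominator by 3 + 3*√14.
Denominator becomes -117; numerator becomes -48 - 9*√14.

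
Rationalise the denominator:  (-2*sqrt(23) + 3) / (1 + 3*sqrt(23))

(-141 + 11*sqrt(23))/206

Multiply numerator and denominator by -3*sqrt(23) + 1.
Denominator becomes -206; numerator becomes -11*sqrt(23) + 141.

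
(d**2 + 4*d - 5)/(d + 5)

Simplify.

d - 1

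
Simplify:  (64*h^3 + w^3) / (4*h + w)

16*h^2 - 4*h*w + w^2

w^3 + (4*h)^3 = (4*h + w)(16*h^2 - 4*h*w + w^2).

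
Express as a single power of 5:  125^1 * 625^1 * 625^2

125^1 = 5^3; 625^1 = 5^4; 625^2 = 5^8
Combine exponents: 5^15

5^15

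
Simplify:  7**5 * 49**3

7**11

7**5 = 7**5; 49**3 = 7**6
Combine exponents: 7**11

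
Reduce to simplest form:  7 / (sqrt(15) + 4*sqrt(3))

(-7*sqrt(15) + 28*sqrt(3))/33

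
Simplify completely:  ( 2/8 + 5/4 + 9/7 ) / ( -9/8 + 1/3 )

Numerator: 2/8 + 5/4 + 9/7 = 39/14
Denominator: -9/8 + 1/3 = -19/24
Divide: (39/14) · (-24/19) = -468/133

-468/133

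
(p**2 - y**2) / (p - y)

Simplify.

p**2 - y**2 factors as -(-p + y)*(p + y).

p + y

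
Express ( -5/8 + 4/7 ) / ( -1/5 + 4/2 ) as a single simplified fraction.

Numerator: -5/8 + 4/7 = -3/56
Denominator: -1/5 + 4/2 = 9/5
Divide: (-3/56) · (5/9) = -5/168

-5/168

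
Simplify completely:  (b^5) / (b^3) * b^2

Quotient: b^2
Multiply by b^2: add exponents.

b^4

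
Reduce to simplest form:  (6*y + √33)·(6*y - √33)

36*y² - 33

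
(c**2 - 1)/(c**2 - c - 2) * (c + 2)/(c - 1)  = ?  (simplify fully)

(c + 2)/(c - 2)

Factor: c**2 - 1 = (c - 1)*(c + 1);  c**2 - c - 2 = (c + 1)*(c - 2)
Cancel the common factors (c - 1), (c + 1).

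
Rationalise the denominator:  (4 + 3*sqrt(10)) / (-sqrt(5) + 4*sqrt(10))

(4*sqrt(5) + 15*sqrt(2) + 16*sqrt(10) + 120)/155

Multiply numerator and denominator by sqrt(5) + 4*sqrt(10).
Denominator becomes 155; numerator becomes 4*sqrt(5) + 15*sqrt(2) + 16*sqrt(10) + 120.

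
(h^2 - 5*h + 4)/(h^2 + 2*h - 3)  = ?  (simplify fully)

Factor: h^2 - 5*h + 4 = (h - 1)*(h - 4);  h^2 + 2*h - 3 = (h + 3)*(h - 1)
Cancel the common factor (h - 1).

(h - 4)/(h + 3)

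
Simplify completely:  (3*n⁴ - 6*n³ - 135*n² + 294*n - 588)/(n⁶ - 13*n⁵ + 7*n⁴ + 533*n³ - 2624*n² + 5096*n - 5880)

Factor: 3*n⁴ - 6*n³ - 135*n² + 294*n - 588 = 3·(n + 7)·(n² - 2*n + 4)·(n - 7);  n⁶ - 13*n⁵ + 7*n⁴ + 533*n³ - 2624*n² + 5096*n - 5880 = (n + 7)·(n - 5)·(n² - 2*n + 4)·(n - 6)·(n - 7)
Cancel the common factors (n² - 2*n + 4), (n + 7), (n - 7).

3/(n² - 11*n + 30)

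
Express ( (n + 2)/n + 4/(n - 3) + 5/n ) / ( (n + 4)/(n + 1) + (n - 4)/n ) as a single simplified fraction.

(n^3 + 9*n^2 - 13*n - 21)/(2*n^3 - 5*n^2 - 7*n + 12)

Numerator: (n + 2)/n + 4/(n - 3) + 5/n = (n^2 + 8*n - 21)/(n^2 - 3*n)
Denominator: (n + 4)/(n + 1) + (n - 4)/n = (2*n^2 + n - 4)/(n^2 + n)
Divide: ((n^2 + 8*n - 21)/(n^2 - 3*n)) · ((n^2 + n)/(2*n^2 + n - 4)) = (n^3 + 9*n^2 - 13*n - 21)/(2*n^3 - 5*n^2 - 7*n + 12)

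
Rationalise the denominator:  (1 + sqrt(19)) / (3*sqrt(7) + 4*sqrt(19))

(-3*sqrt(133) - 3*sqrt(7) + 4*sqrt(19) + 76)/241

Multiply numerator and denominator by -3*sqrt(7) + 4*sqrt(19).
Denominator becomes 241; numerator becomes -3*sqrt(133) - 3*sqrt(7) + 4*sqrt(19) + 76.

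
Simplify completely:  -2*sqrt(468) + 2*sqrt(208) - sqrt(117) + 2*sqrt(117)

2*sqrt(468) = 12*sqrt(13); 2*sqrt(208) = 8*sqrt(13); sqrt(117) = 3*sqrt(13); 2*sqrt(117) = 6*sqrt(13)
Combine: (-12 + 8 - 3 + 6)·sqrt(13) = -sqrt(13)

-sqrt(13)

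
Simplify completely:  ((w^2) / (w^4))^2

Inside the bracket: (w^-2)
Raise to the power 2: (w^-4)

w^(-4)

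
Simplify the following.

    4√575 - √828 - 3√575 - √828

-7*√23

4√575 = 20*√23; √828 = 6*√23; 3√575 = 15*√23; √828 = 6*√23
Combine: (20 - 6 - 15 - 6)·√23 = -7*√23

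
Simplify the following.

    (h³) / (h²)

Quotient: h¹

h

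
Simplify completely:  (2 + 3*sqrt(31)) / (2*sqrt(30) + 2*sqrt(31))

(-3*sqrt(930) - 2*sqrt(30) + 2*sqrt(31) + 93)/2

Multiply numerator and denominator by -2*sqrt(30) + 2*sqrt(31).
Denominator becomes 4; numerator becomes -6*sqrt(930) - 4*sqrt(30) + 4*sqrt(31) + 186.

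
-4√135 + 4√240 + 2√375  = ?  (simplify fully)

4√135 = 12*√15; 4√240 = 16*√15; 2√375 = 10*√15
Combine: (-12 + 16 + 10)·√15 = 14*√15

14*√15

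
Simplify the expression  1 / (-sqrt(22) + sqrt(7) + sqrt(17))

(-sqrt(22) + 6*sqrt(17) + 16*sqrt(7) + sqrt(2618))/236

Group as (sqrt(7) + sqrt(17)) - sqrt(22); multiply by (sqrt(7) + sqrt(17)) + sqrt(22), then rationalise the remaining surd.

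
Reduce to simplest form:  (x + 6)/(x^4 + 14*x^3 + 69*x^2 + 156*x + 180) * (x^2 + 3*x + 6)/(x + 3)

1/(x^2 + 8*x + 15)

Factor: x^4 + 14*x^3 + 69*x^2 + 156*x + 180 = (x + 6)*(x^2 + 3*x + 6)*(x + 5)
Cancel the common factors (x^2 + 3*x + 6), (x + 6).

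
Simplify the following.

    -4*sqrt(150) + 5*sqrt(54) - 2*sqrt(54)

4*sqrt(150) = 20*sqrt(6); 5*sqrt(54) = 15*sqrt(6); 2*sqrt(54) = 6*sqrt(6)
Combine: (-20 + 15 - 6)·sqrt(6) = -11*sqrt(6)

-11*sqrt(6)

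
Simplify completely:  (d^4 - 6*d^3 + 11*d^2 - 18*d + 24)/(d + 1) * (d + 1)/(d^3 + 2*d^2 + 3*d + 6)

Factor: d^4 - 6*d^3 + 11*d^2 - 18*d + 24 = (d^2 + 3)*(d - 4)*(d - 2);  d^3 + 2*d^2 + 3*d + 6 = (d^2 + 3)*(d + 2)
Cancel the common factors (d^2 + 3), (d + 1).

(d^2 - 6*d + 8)/(d + 2)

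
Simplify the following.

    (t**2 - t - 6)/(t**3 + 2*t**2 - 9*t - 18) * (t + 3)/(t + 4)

1/(t + 4)

Factor: t**2 - t - 6 = (t - 3)*(t + 2);  t**3 + 2*t**2 - 9*t - 18 = (t - 3)*(t + 2)*(t + 3)
Cancel the common factors (t + 3), (t + 2), (t - 3).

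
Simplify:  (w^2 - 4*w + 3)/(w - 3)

Factor: w^2 - 4*w + 3 = (w - 1)*(w - 3)
Cancel the common factor (w - 3).

w - 1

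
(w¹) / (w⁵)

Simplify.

Quotient: (w^-4)

w^(-4)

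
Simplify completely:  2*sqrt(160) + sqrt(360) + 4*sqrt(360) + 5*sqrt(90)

53*sqrt(10)

2*sqrt(160) = 8*sqrt(10); sqrt(360) = 6*sqrt(10); 4*sqrt(360) = 24*sqrt(10); 5*sqrt(90) = 15*sqrt(10)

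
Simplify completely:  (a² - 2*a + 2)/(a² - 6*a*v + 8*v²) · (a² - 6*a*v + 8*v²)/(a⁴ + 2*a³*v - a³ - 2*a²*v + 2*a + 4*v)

1/(a² + 2*a*v + a + 2*v)

Factor: a² - 6*a*v + 8*v² = (a - 2*v)·(a - 4*v);  a² - 6*a*v + 8*v² = (a - 2*v)·(a - 4*v);  a⁴ + 2*a³*v - a³ - 2*a²*v + 2*a + 4*v = (a + 1)·(a + 2*v)·(a² - 2*a + 2)
Cancel the common factors (a² - 2*a + 2), (a - 4*v), (a - 2*v).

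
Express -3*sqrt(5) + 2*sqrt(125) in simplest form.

3*sqrt(5) = 3*sqrt(5); 2*sqrt(125) = 10*sqrt(5)
Combine: (-3 + 10)·sqrt(5) = 7*sqrt(5)

7*sqrt(5)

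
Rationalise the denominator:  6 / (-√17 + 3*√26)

(6*√17 + 18*√26)/217

Multiply numerator and denominator by √17 + 3*√26.
Denominator becomes 217; numerator becomes 6*√17 + 18*√26.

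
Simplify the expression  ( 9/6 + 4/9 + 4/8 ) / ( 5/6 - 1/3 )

44/9

Numerator: 9/6 + 4/9 + 4/8 = 22/9
Denominator: 5/6 - 1/3 = 1/2
Divide: (22/9) · (2) = 44/9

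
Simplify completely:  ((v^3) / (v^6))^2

Inside the bracket: (v^-3)
Raise to the power 2: (v^-6)

v^(-6)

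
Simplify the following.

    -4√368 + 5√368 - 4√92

-4*√23

4√368 = 16*√23; 5√368 = 20*√23; 4√92 = 8*√23
Combine: (-16 + 20 - 8)·√23 = -4*√23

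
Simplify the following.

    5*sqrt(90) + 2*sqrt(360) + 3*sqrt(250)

5*sqrt(90) = 15*sqrt(10); 2*sqrt(360) = 12*sqrt(10); 3*sqrt(250) = 15*sqrt(10)
Combine: (15 + 12 + 15)·sqrt(10) = 42*sqrt(10)

42*sqrt(10)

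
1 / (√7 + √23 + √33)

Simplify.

Group as (√7 + √23) + √33; multiply by (√7 + √23) - √33, then rationalise the remaining surd.

(-2*√5313 - 3*√33 + 17*√23 + 49*√7)/635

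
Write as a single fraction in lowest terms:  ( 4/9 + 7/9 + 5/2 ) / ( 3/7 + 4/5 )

Numerator: 4/9 + 7/9 + 5/2 = 67/18
Denominator: 3/7 + 4/5 = 43/35
Divide: (67/18) · (35/43) = 2345/774

2345/774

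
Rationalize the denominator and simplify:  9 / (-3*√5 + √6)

(-9*√5 - 3*√6)/13

Multiply numerator and denominator by √6 + 3*√5.
Denominator becomes -39; numerator becomes 9*√6 + 27*√5.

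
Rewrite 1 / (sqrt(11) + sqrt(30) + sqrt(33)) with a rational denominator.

(-33*sqrt(10) + 4*sqrt(33) + 7*sqrt(30) + 26*sqrt(11))/628

Group as (sqrt(30) + sqrt(33)) + sqrt(11); multiply by (sqrt(30) + sqrt(33)) - sqrt(11), then rationalise the remaining surd.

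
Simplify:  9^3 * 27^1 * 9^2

3^13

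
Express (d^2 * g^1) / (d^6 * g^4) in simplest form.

Quotient: (d^-4) * (g^-3)

1/(d^4*g^3)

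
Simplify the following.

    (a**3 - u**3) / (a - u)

a**2 + a*u + u**2

Apply the difference-of-cubes factorisation and cancel (a - u).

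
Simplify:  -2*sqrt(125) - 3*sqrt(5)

-13*sqrt(5)

2*sqrt(125) = 10*sqrt(5); 3*sqrt(5) = 3*sqrt(5)
Combine: (-10 - 3)·sqrt(5) = -13*sqrt(5)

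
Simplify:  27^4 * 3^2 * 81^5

3^34

27^4 = 3^12; 3^2 = 3^2; 81^5 = 3^20
Combine exponents: 3^34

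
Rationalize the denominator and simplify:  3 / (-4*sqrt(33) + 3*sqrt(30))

Multiply numerator and denominator by 3*sqrt(30) + 4*sqrt(33).
Denominator becomes -258; numerator becomes 9*sqrt(30) + 12*sqrt(33).

(-4*sqrt(33) - 3*sqrt(30))/86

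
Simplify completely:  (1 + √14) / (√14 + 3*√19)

(-14 - √14 + 3*√19 + 3*√266)/157

Multiply numerator and denominator by -3*√19 + √14.
Denominator becomes -157; numerator becomes -3*√266 - 3*√19 + √14 + 14.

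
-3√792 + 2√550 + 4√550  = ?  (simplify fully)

3√792 = 18*√22; 2√550 = 10*√22; 4√550 = 20*√22
Combine: (-18 + 10 + 20)·√22 = 12*√22

12*√22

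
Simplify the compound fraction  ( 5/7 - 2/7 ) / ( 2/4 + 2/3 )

18/49

Numerator: 5/7 - 2/7 = 3/7
Denominator: 2/4 + 2/3 = 7/6
Divide: (3/7) · (6/7) = 18/49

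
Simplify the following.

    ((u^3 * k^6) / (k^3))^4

Inside the bracket: u^3 * k^3
Raise to the power 4: u^12 * k^12

k^12*u^12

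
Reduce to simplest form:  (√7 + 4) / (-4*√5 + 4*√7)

(√35 + 7 + 4*√5 + 4*√7)/8

Multiply numerator and denominator by 4*√5 + 4*√7.
Denominator becomes 32; numerator becomes 4*√35 + 28 + 16*√5 + 16*√7.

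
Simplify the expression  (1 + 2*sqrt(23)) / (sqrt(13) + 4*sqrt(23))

Multiply numerator and denominator by -sqrt(13) + 4*sqrt(23).
Denominator becomes 355; numerator becomes -2*sqrt(299) - sqrt(13) + 4*sqrt(23) + 184.

(-2*sqrt(299) - sqrt(13) + 4*sqrt(23) + 184)/355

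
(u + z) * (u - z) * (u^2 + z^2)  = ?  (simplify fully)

(u+z)(u-z) = u^2 - z^2; continue pairing.

u^4 - z^4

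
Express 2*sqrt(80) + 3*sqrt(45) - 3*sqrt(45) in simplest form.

2*sqrt(80) = 8*sqrt(5); 3*sqrt(45) = 9*sqrt(5); 3*sqrt(45) = 9*sqrt(5)
Combine: (8 + 9 - 9)·sqrt(5) = 8*sqrt(5)

8*sqrt(5)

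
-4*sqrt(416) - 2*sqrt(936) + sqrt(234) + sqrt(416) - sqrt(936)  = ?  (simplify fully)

4*sqrt(416) = 16*sqrt(26); 2*sqrt(936) = 12*sqrt(26); sqrt(234) = 3*sqrt(26); sqrt(416) = 4*sqrt(26); sqrt(936) = 6*sqrt(26)
Combine: (-16 - 12 + 3 + 4 - 6)·sqrt(26) = -27*sqrt(26)

-27*sqrt(26)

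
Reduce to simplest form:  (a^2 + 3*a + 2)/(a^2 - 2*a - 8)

Factor: a^2 + 3*a + 2 = (a + 2)*(a + 1);  a^2 - 2*a - 8 = (a - 4)*(a + 2)
Cancel the common factor (a + 2).

(a + 1)/(a - 4)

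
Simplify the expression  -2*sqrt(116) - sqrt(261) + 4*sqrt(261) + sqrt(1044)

2*sqrt(116) = 4*sqrt(29); sqrt(261) = 3*sqrt(29); 4*sqrt(261) = 12*sqrt(29); sqrt(1044) = 6*sqrt(29)
Combine: (-4 - 3 + 12 + 6)·sqrt(29) = 11*sqrt(29)

11*sqrt(29)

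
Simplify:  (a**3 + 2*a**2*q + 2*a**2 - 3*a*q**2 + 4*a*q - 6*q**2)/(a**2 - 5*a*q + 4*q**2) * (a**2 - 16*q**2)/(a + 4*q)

a**2 + 3*a*q + 2*a + 6*q

Factor: a**3 + 2*a**2*q + 2*a**2 - 3*a*q**2 + 4*a*q - 6*q**2 = (a + 3*q)*(a + 2)*(a - q);  a**2 - 5*a*q + 4*q**2 = (a - q)*(a - 4*q);  a**2 - 16*q**2 = (a + 4*q)*(a - 4*q)
Cancel the common factors (a - q), (a - 4*q), (a + 4*q).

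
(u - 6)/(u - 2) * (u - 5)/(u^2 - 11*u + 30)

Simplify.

Factor: u^2 - 11*u + 30 = (u - 5)*(u - 6)
Cancel the common factors (u - 6), (u - 5).

1/(u - 2)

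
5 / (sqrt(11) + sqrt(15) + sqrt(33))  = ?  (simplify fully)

(-330*sqrt(5) - 35*sqrt(33) + 145*sqrt(15) + 185*sqrt(11))/611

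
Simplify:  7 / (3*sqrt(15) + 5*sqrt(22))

Multiply numerator and denominator by -5*sqrt(22) + 3*sqrt(15).
Denominator becomes -415; numerator becomes -35*sqrt(22) + 21*sqrt(15).

(-21*sqrt(15) + 35*sqrt(22))/415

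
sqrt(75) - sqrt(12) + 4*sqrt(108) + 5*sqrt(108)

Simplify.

sqrt(75) = 5*sqrt(3); sqrt(12) = 2*sqrt(3); 4*sqrt(108) = 24*sqrt(3); 5*sqrt(108) = 30*sqrt(3)
Combine: (5 - 2 + 24 + 30)·sqrt(3) = 57*sqrt(3)

57*sqrt(3)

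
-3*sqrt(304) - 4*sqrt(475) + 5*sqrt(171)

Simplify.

-17*sqrt(19)

3*sqrt(304) = 12*sqrt(19); 4*sqrt(475) = 20*sqrt(19); 5*sqrt(171) = 15*sqrt(19)
Combine: (-12 - 20 + 15)·sqrt(19) = -17*sqrt(19)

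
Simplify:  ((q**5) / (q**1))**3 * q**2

Inside the bracket: q**4
Raise to the power 3: q**12
Multiply by q**2: add exponents.

q**14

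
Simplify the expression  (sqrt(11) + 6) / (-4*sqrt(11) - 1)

Multiply numerator and denominator by -1 + 4*sqrt(11).
Denominator becomes -175; numerator becomes 38 + 23*sqrt(11).

(-23*sqrt(11) - 38)/175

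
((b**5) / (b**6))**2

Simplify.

Inside the bracket: (b**-1)
Raise to the power 2: (b**-2)

b**(-2)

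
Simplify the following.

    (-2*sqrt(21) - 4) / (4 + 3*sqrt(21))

(-110 - 4*sqrt(21))/173

Multiply numerator and denominator by -3*sqrt(21) + 4.
Denominator becomes -173; numerator becomes 4*sqrt(21) + 110.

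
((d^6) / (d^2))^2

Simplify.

d^8

Inside the bracket: d^4
Raise to the power 2: d^8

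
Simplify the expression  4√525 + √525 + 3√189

34*√21

4√525 = 20*√21; √525 = 5*√21; 3√189 = 9*√21
Combine: (20 + 5 + 9)·√21 = 34*√21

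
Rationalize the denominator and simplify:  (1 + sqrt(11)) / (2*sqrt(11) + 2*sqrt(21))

(-11 - sqrt(11) + sqrt(21) + sqrt(231))/20

Multiply numerator and denominator by -2*sqrt(21) + 2*sqrt(11).
Denominator becomes -40; numerator becomes -2*sqrt(231) - 2*sqrt(21) + 2*sqrt(11) + 22.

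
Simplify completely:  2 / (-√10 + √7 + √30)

Group as (√7 + √30) - √10; multiply by (√7 + √30) + √10, then rationalise the remaining surd.

(-54*√10 - 26*√30 + 66*√7 + 40*√21)/111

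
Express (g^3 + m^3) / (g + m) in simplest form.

g^2 - g*m + m^2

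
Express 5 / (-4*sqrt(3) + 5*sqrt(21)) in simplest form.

Multiply numerator and denominator by 4*sqrt(3) + 5*sqrt(21).
Denominator becomes 477; numerator becomes 20*sqrt(3) + 25*sqrt(21).

(20*sqrt(3) + 25*sqrt(21))/477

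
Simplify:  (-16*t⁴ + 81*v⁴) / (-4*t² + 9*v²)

-16*t⁴ + 81*v⁴ factors as -(2*t - 3*v)*(2*t + 3*v)*(4*t² + 9*v²).

4*t² + 9*v²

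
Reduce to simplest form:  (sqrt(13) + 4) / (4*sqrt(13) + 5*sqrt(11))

(-16*sqrt(13) - 52 + 5*sqrt(143) + 20*sqrt(11))/67

Multiply numerator and denominator by -5*sqrt(11) + 4*sqrt(13).
Denominator becomes -67; numerator becomes -20*sqrt(11) - 5*sqrt(143) + 52 + 16*sqrt(13).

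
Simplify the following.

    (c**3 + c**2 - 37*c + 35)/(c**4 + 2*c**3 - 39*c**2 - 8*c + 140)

Factor: c**3 + c**2 - 37*c + 35 = (c - 1)*(c + 7)*(c - 5);  c**4 + 2*c**3 - 39*c**2 - 8*c + 140 = (c - 2)*(c + 7)*(c + 2)*(c - 5)
Cancel the common factors (c + 7), (c - 5).

(c - 1)/(c**2 - 4)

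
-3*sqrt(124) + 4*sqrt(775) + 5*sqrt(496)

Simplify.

34*sqrt(31)

3*sqrt(124) = 6*sqrt(31); 4*sqrt(775) = 20*sqrt(31); 5*sqrt(496) = 20*sqrt(31)
Combine: (-6 + 20 + 20)·sqrt(31) = 34*sqrt(31)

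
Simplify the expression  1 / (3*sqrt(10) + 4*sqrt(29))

(-3*sqrt(10) + 4*sqrt(29))/374

Multiply numerator and denominator by -3*sqrt(10) + 4*sqrt(29).
Denominator becomes 374; numerator becomes -3*sqrt(10) + 4*sqrt(29).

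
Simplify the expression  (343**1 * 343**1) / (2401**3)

7**(-6)

343**1 = 7**3; 343**1 = 7**3; 2401**3 = 7**12
Combine exponents: 7**(-6)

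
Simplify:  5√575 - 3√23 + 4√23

26*√23

5√575 = 25*√23; 3√23 = 3*√23; 4√23 = 4*√23
Combine: (25 - 3 + 4)·√23 = 26*√23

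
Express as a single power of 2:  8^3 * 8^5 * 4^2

2^28

8^3 = 2^9; 8^5 = 2^15; 4^2 = 2^4
Combine exponents: 2^28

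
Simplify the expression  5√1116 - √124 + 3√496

40*√31

5√1116 = 30*√31; √124 = 2*√31; 3√496 = 12*√31
Combine: (30 - 2 + 12)·√31 = 40*√31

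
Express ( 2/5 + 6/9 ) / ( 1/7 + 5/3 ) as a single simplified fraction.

Numerator: 2/5 + 6/9 = 16/15
Denominator: 1/7 + 5/3 = 38/21
Divide: (16/15) · (21/38) = 56/95

56/95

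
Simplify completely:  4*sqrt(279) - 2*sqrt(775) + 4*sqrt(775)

4*sqrt(279) = 12*sqrt(31); 2*sqrt(775) = 10*sqrt(31); 4*sqrt(775) = 20*sqrt(31)
Combine: (12 - 10 + 20)·sqrt(31) = 22*sqrt(31)

22*sqrt(31)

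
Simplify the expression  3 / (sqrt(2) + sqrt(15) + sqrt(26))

(-4*sqrt(195) - 9*sqrt(26) + 13*sqrt(15) + 39*sqrt(2))/13

Group as (sqrt(2) + sqrt(26)) + sqrt(15); multiply by (sqrt(2) + sqrt(26)) - sqrt(15), then rationalise the remaining surd.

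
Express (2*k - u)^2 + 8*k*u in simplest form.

After expansion: 4*k^2 + 4*k*u + u^2 — a perfect-square trinomial.

(2*k + u)^2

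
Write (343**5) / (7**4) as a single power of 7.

7**11

343**5 = 7**15; 7**4 = 7**4
Combine exponents: 7**11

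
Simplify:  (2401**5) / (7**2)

7**18

2401**5 = 7**20; 7**2 = 7**2
Combine exponents: 7**18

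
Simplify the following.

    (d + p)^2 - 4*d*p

(d - p)^2

Expanding gives d^2 - 2*d*p + p^2, a perfect square.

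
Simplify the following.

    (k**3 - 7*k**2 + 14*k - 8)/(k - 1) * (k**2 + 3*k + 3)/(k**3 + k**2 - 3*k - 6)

k - 4

Factor: k**3 - 7*k**2 + 14*k - 8 = (k - 2)*(k - 1)*(k - 4);  k**3 + k**2 - 3*k - 6 = (k**2 + 3*k + 3)*(k - 2)
Cancel the common factors (k**2 + 3*k + 3), (k - 1), (k - 2).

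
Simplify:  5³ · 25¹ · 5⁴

5³ = 5^3; 25¹ = 5^2; 5⁴ = 5^4
Combine exponents: 5^9

5^9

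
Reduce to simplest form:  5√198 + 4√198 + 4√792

51*√22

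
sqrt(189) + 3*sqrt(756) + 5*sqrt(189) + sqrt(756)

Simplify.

42*sqrt(21)

sqrt(189) = 3*sqrt(21); 3*sqrt(756) = 18*sqrt(21); 5*sqrt(189) = 15*sqrt(21); sqrt(756) = 6*sqrt(21)
Combine: (3 + 18 + 15 + 6)·sqrt(21) = 42*sqrt(21)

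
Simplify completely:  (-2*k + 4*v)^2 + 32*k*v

4*(k + 2*v)^2

Expanding gives 4*k^2 + 16*k*v + 16*v^2, a perfect square.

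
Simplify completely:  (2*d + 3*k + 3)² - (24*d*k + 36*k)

After expansion: 4*d² - 12*d*k + 12*d + 9*k² - 18*k + 9 — a perfect-square trinomial.

(2*d - 3*k + 3)²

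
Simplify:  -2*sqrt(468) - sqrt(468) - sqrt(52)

2*sqrt(468) = 12*sqrt(13); sqrt(468) = 6*sqrt(13); sqrt(52) = 2*sqrt(13)
Combine: (-12 - 6 - 2)·sqrt(13) = -20*sqrt(13)

-20*sqrt(13)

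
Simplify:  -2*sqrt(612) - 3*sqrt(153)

-21*sqrt(17)

2*sqrt(612) = 12*sqrt(17); 3*sqrt(153) = 9*sqrt(17)
Combine: (-12 - 9)·sqrt(17) = -21*sqrt(17)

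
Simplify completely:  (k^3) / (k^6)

Quotient: (k^-3)

k^(-3)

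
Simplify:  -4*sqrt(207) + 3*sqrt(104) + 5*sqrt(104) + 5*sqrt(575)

13*sqrt(23) + 16*sqrt(26)

4*sqrt(207) = 12*sqrt(23); 3*sqrt(104) = 6*sqrt(26); 5*sqrt(104) = 10*sqrt(26); 5*sqrt(575) = 25*sqrt(23)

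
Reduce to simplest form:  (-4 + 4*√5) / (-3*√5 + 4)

(-44 - 4*√5)/29

Multiply numerator and denominator by 4 + 3*√5.
Denominator becomes -29; numerator becomes 4*√5 + 44.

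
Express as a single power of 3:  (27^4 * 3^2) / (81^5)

3^(-6)

27^4 = 3^12; 3^2 = 3^2; 81^5 = 3^20
Combine exponents: 3^(-6)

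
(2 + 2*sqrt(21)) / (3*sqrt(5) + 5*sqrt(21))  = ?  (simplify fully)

(-3*sqrt(105) - 3*sqrt(5) + 5*sqrt(21) + 105)/240

Multiply numerator and denominator by -3*sqrt(5) + 5*sqrt(21).
Denominator becomes 480; numerator becomes -6*sqrt(105) - 6*sqrt(5) + 10*sqrt(21) + 210.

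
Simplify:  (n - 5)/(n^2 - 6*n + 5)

Factor: n^2 - 6*n + 5 = (n - 5)*(n - 1)
Cancel the common factor (n - 5).

1/(n - 1)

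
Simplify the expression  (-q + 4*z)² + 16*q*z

After expansion: q² + 8*q*z + 16*z² — a perfect-square trinomial.

(q + 4*z)²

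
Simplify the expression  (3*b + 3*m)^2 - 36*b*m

9*(b - m)^2

After expansion: 9*b^2 - 18*b*m + 9*m^2 — a perfect-square trinomial.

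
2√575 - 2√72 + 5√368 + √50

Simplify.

2√575 = 10*√23; 2√72 = 12*√2; 5√368 = 20*√23; √50 = 5*√2

-7*√2 + 30*√23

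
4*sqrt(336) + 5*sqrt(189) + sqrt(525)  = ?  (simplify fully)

4*sqrt(336) = 16*sqrt(21); 5*sqrt(189) = 15*sqrt(21); sqrt(525) = 5*sqrt(21)
Combine: (16 + 15 + 5)·sqrt(21) = 36*sqrt(21)

36*sqrt(21)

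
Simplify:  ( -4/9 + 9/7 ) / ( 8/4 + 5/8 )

Numerator: -4/9 + 9/7 = 53/63
Denominator: 8/4 + 5/8 = 21/8
Divide: (53/63) · (8/21) = 424/1323

424/1323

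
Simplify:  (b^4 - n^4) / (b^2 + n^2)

b^4 - n^4 factors as (b - n)*(b + n)*(b^2 + n^2).

b^2 - n^2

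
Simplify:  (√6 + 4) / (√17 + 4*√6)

Multiply numerator and denominator by -√17 + 4*√6.
Denominator becomes 79; numerator becomes -4*√17 - √102 + 24 + 16*√6.

(-4*√17 - √102 + 24 + 16*√6)/79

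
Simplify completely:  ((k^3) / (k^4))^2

k^(-2)

Inside the bracket: (k^-1)
Raise to the power 2: (k^-2)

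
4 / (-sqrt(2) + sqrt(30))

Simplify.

Multiply numerator and denominator by sqrt(2) + sqrt(30).
Denominator becomes 28; numerator becomes 4*sqrt(2) + 4*sqrt(30).

(sqrt(2) + sqrt(30))/7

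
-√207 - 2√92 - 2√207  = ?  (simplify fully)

-13*√23

√207 = 3*√23; 2√92 = 4*√23; 2√207 = 6*√23
Combine: (-3 - 4 - 6)·√23 = -13*√23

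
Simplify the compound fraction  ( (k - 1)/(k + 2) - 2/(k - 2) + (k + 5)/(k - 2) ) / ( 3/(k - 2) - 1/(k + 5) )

Numerator: (k - 1)/(k + 2) - 2/(k - 2) + (k + 5)/(k - 2) = (2*k^2 + 2*k + 8)/(k^2 - 4)
Denominator: 3/(k - 2) - 1/(k + 5) = (2*k + 17)/(k^2 + 3*k - 10)
Divide: ((2*k^2 + 2*k + 8)/(k^2 - 4)) · ((k^2 + 3*k - 10)/(2*k + 17)) = (2*k^3 + 12*k^2 + 18*k + 40)/(2*k^2 + 21*k + 34)

(2*k^3 + 12*k^2 + 18*k + 40)/(2*k^2 + 21*k + 34)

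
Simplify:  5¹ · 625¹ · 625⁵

5^25

5¹ = 5^1; 625¹ = 5^4; 625⁵ = 5^20
Combine exponents: 5^25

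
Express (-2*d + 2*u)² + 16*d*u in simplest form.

4*(d + u)²

After expansion: 4*d² + 8*d*u + 4*u² — a perfect-square trinomial.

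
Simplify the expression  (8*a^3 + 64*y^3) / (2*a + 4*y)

(2*a)^3 + (4*y)^3 = (2*a + 4*y)(4*a^2 - 8*a*y + 16*y^2).

4*a^2 - 8*a*y + 16*y^2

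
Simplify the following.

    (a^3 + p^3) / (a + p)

a^3 + p^3 = (a + p)(a^2 - a*p + p^2).

a^2 - a*p + p^2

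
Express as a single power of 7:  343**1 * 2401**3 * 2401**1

7**19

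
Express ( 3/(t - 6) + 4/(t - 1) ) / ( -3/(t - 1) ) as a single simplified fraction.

(-7*t + 27)/(3*t - 18)

Numerator: 3/(t - 6) + 4/(t - 1) = (7*t - 27)/(t**2 - 7*t + 6)
Denominator: -3/(t - 1) = -3/(t - 1)
Divide: ((7*t - 27)/(t**2 - 7*t + 6)) · (-t/3 + 1/3) = (-7*t + 27)/(3*t - 18)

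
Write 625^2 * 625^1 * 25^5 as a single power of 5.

625^2 = 5^8; 625^1 = 5^4; 25^5 = 5^10
Combine exponents: 5^22

5^22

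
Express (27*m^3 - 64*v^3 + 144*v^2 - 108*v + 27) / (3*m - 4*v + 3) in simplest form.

9*m^2 + 12*m*v - 9*m + 16*v^2 - 24*v + 9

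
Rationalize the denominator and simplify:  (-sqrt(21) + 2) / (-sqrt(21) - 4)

Multiply numerator and denominator by -4 + sqrt(21).
Denominator becomes -5; numerator becomes -29 + 6*sqrt(21).

(-6*sqrt(21) + 29)/5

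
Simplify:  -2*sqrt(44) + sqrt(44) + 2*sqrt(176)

2*sqrt(44) = 4*sqrt(11); sqrt(44) = 2*sqrt(11); 2*sqrt(176) = 8*sqrt(11)
Combine: (-4 + 2 + 8)·sqrt(11) = 6*sqrt(11)

6*sqrt(11)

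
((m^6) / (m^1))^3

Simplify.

Inside the bracket: m^5
Raise to the power 3: m^15

m^15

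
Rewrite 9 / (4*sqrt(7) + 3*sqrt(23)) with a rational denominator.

(-36*sqrt(7) + 27*sqrt(23))/95

Multiply numerator and denominator by -4*sqrt(7) + 3*sqrt(23).
Denominator becomes 95; numerator becomes -36*sqrt(7) + 27*sqrt(23).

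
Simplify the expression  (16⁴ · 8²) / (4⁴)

2^14

16⁴ = 2^16; 8² = 2^6; 4⁴ = 2^8
Combine exponents: 2^14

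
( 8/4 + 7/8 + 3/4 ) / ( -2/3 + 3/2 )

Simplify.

87/20

Numerator: 8/4 + 7/8 + 3/4 = 29/8
Denominator: -2/3 + 3/2 = 5/6
Divide: (29/8) · (6/5) = 87/20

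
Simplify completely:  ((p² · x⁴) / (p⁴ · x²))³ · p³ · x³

Inside the bracket: (p^-2) · x²
Raise to the power 3: (p^-6) · x⁶
Multiply by p³ · x³: add exponents.

x⁹/p³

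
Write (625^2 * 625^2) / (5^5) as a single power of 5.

625^2 = 5^8; 625^2 = 5^8; 5^5 = 5^5
Combine exponents: 5^11

5^11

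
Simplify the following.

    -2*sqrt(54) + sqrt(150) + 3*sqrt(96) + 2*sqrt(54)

17*sqrt(6)

2*sqrt(54) = 6*sqrt(6); sqrt(150) = 5*sqrt(6); 3*sqrt(96) = 12*sqrt(6); 2*sqrt(54) = 6*sqrt(6)
Combine: (-6 + 5 + 12 + 6)·sqrt(6) = 17*sqrt(6)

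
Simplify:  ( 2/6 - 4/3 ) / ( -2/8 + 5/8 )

-8/3

Numerator: 2/6 - 4/3 = -1
Denominator: -2/8 + 5/8 = 3/8
Divide: (-1) · (8/3) = -8/3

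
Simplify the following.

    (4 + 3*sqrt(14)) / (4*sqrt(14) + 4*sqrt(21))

Multiply numerator and denominator by -4*sqrt(21) + 4*sqrt(14).
Denominator becomes -112; numerator becomes -84*sqrt(6) - 16*sqrt(21) + 16*sqrt(14) + 168.

(-42 - 4*sqrt(14) + 4*sqrt(21) + 21*sqrt(6))/28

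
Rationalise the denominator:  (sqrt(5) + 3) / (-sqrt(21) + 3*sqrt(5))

(sqrt(105) + 3*sqrt(21) + 15 + 9*sqrt(5))/24

Multiply numerator and denominator by sqrt(21) + 3*sqrt(5).
Denominator becomes 24; numerator becomes sqrt(105) + 3*sqrt(21) + 15 + 9*sqrt(5).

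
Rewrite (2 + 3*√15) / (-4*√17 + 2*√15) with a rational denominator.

(-6*√255 - 45 - 4*√17 - 2*√15)/106

Multiply numerator and denominator by 2*√15 + 4*√17.
Denominator becomes -212; numerator becomes 4*√15 + 8*√17 + 90 + 12*√255.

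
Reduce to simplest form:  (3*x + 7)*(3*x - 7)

Product of conjugates: (P+Q)(P-Q) = P^2 - Q^2.

9*x^2 - 49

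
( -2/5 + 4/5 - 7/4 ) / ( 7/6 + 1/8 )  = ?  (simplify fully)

-162/155

Numerator: -2/5 + 4/5 - 7/4 = -27/20
Denominator: 7/6 + 1/8 = 31/24
Divide: (-27/20) · (24/31) = -162/155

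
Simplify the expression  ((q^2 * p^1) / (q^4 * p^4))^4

1/(p^12*q^8)

Inside the bracket: (q^-2) * (p^-3)
Raise to the power 4: (q^-8) * (p^-12)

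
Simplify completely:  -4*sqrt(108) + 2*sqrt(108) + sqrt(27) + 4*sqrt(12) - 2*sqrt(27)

-7*sqrt(3)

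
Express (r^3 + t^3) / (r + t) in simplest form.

r^2 - r*t + t^2

r^3 + t^3 = (r + t)(r^2 - r*t + t^2).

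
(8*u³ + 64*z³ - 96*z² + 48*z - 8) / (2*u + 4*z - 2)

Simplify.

4*u² - 8*u*z + 4*u + 16*z² - 16*z + 4

Factor as (a+b)(a^2-ab+b^2) with a=(2*u), b=(4*z - 2).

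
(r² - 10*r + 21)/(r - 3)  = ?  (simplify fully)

Factor: r² - 10*r + 21 = (r - 7)·(r - 3)
Cancel the common factor (r - 3).

r - 7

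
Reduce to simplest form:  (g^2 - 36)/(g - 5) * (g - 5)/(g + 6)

Factor: g^2 - 36 = (g + 6)*(g - 6)
Cancel the common factors (g - 5), (g + 6).

g - 6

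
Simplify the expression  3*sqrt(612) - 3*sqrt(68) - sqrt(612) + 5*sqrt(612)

36*sqrt(17)

3*sqrt(612) = 18*sqrt(17); 3*sqrt(68) = 6*sqrt(17); sqrt(612) = 6*sqrt(17); 5*sqrt(612) = 30*sqrt(17)
Combine: (18 - 6 - 6 + 30)·sqrt(17) = 36*sqrt(17)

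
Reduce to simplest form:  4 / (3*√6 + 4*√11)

(-6*√6 + 8*√11)/61

Multiply numerator and denominator by -3*√6 + 4*√11.
Denominator becomes 122; numerator becomes -12*√6 + 16*√11.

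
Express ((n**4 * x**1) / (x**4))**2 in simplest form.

n**8/x**6

Inside the bracket: n**4 * (x**-3)
Raise to the power 2: n**8 * (x**-6)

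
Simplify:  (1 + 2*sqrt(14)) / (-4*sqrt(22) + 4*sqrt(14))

Multiply numerator and denominator by 4*sqrt(14) + 4*sqrt(22).
Denominator becomes -128; numerator becomes 4*sqrt(14) + 4*sqrt(22) + 112 + 16*sqrt(77).

(-4*sqrt(77) - 28 - sqrt(22) - sqrt(14))/32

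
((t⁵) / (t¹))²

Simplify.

Inside the bracket: t⁴
Raise to the power 2: t⁸

t⁸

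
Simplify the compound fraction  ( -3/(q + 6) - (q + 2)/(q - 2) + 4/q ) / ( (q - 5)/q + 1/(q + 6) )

(-q**3 - 7*q**2 + 10*q - 48)/(q**3 - 34*q + 60)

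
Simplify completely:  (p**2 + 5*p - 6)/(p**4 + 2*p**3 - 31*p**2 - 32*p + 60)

Factor: p**2 + 5*p - 6 = (p + 6)*(p - 1);  p**4 + 2*p**3 - 31*p**2 - 32*p + 60 = (p + 2)*(p - 1)*(p - 5)*(p + 6)
Cancel the common factors (p + 6), (p - 1).

1/(p**2 - 3*p - 10)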